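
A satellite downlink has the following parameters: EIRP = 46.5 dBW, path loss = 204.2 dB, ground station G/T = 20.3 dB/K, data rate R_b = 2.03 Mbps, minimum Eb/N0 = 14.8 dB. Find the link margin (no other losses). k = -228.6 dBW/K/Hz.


C/N0 = EIRP - FSPL + G/T - k = 46.5 - 204.2 + 20.3 - (-228.6)
C/N0 = 91.2000 dB-Hz
R_b = 2.03 Mbps = 2.03e+06 bps -> 10*log10(R_b) = 63.0750 dB-Hz
Eb/N0 = C/N0 - 10*log10(R_b) = 91.2000 - 63.0750 = 28.1250 dB
Margin = Eb/N0 - Eb/N0_req = 28.1250 - 14.8 = 13.3250 dB (link closes)

13.3250 dB


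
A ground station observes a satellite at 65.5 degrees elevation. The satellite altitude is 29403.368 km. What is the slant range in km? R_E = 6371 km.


h = 29403.368 km, el = 65.5 deg
d = -R_E*sin(el) + sqrt((R_E*sin(el))^2 + 2*R_E*h + h^2)
d = -6371.0000*sin(1.1432) + sqrt((6371.0000*0.9099613)^2 + 2*6371.0000*29403.368 + 29403.368^2)
d = 29879.3124 km

29879.3124 km


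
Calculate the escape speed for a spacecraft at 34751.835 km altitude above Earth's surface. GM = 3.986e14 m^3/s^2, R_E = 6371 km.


r = 6371.0 + 34751.835 = 41122.8350 km = 4.1122835e+07 m
v_esc = sqrt(2*mu/r) = sqrt(2*3.986e14 / 4.1122835e+07)
v_esc = 4402.9335 m/s = 4.4029 km/s

4.4029 km/s


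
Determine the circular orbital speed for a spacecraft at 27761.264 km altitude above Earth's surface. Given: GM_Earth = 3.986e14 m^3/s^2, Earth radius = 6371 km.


r = R_E + alt = 6371.0 + 27761.264 = 34132.2640 km = 3.4132264e+07 m
v = sqrt(mu/r) = sqrt(3.986e14 / 3.4132264e+07) = 3417.3235 m/s = 3.4173 km/s

3.4173 km/s


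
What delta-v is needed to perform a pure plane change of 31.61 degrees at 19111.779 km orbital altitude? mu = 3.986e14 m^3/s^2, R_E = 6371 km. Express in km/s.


r = 25482.7790 km = 2.5482779e+07 m
V = sqrt(mu/r) = 3954.9888 m/s
di = 31.61 deg = 0.5516986 rad
dV = 2*V*sin(di/2) = 2*3954.9888*sin(0.2758493)
dV = 2154.3948 m/s = 2.1544 km/s

2.1544 km/s


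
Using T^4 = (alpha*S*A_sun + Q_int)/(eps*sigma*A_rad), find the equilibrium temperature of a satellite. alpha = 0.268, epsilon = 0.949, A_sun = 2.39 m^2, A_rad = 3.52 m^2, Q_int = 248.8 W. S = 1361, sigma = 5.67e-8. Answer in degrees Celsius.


Numerator = alpha*S*A_sun + Q_int = 0.268*1361*2.39 + 248.8 = 1120.5477 W
Denominator = eps*sigma*A_rad = 0.949*5.67e-8*3.52 = 1.8940522e-07 W/K^4
T^4 = 5.9161397e+09 K^4
T = 277.3381 K = 4.1881 C

4.1881 degrees Celsius


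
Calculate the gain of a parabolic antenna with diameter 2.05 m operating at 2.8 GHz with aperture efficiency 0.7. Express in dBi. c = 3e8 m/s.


lambda = c/f = 3e8 / 2.8e+09 = 0.1071429 m
G = eta*(pi*D/lambda)^2 = 0.7*(pi*2.05/0.1071429)^2
G = 2529.1761 (linear)
G = 10*log10(2529.1761) = 34.0298 dBi

34.0298 dBi


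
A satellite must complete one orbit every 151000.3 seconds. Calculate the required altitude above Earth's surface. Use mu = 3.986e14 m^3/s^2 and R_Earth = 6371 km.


T = 151000.3 s
r = (mu*T^2/(4*pi^2))^(1/3) = (3.986e14 * 151000.3^2 / (4*pi^2))^(1/3)
r = 6.1288321e+07 m = 61288.3213 km
alt = r - R_E = 61288.3213 - 6371 = 54917.3213 km

54917.3213 km


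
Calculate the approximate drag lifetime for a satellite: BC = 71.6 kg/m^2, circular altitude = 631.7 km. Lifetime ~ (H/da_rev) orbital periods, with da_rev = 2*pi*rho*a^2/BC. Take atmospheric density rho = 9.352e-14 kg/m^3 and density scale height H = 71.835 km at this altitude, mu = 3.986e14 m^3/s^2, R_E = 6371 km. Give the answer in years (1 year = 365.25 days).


a = R_E + alt = 7002.7000 km = 7.0027e+06 m
da_rev = 2*pi*rho*a^2/BC = 2*pi*9.352e-14*(7.0027e+06)^2/71.6 = 0.402441155 m per revolution
N = H/da_rev = 71835.0000 m / 0.402441155 m = 178498.1459 revolutions
P = 2*pi*sqrt(a^3/mu) = 5831.8924 s
lifetime = N*P = 178498.1459 * 5831.8924 = 1.040982e+09 s = 12048.4026 days
years = 12048.4026 / 365.25 = 32.9867 years

32.9867 years


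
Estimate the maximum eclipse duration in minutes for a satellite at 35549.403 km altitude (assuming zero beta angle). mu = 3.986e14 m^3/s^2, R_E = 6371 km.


r = 41920.4030 km
T = 1423.6333 min
Eclipse fraction = arcsin(R_E/r)/pi = arcsin(6371.0000/41920.4030)/pi
= arcsin(0.1519785)/pi = 0.04856445
Eclipse duration = 0.04856445 * 1423.6333 = 69.1380 min

69.1380 minutes


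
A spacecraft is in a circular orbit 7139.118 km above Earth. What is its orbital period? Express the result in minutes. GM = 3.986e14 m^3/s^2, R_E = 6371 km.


r = 13510.1180 km = 1.3510118e+07 m
T = 2*pi*sqrt(r^3/mu) = 2*pi*sqrt(2.4659112e+21 / 3.986e14)
T = 15627.8752 s = 260.4646 min

260.4646 minutes


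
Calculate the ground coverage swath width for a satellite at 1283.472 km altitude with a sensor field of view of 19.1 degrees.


FOV = 19.1 deg = 0.3333579 rad
swath = 2 * alt * tan(FOV/2) = 2 * 1283.472 * tan(0.1666789)
swath = 2 * 1283.472 * 0.1682398
swath = 431.8623 km

431.8623 km


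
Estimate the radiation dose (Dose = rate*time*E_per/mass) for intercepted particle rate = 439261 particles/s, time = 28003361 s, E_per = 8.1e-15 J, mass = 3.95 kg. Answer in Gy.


Total energy deposited = rate * time * E_per
  = 439261 * 28003361 * 8.1e-15 = 0.09963635 J
Dose = E_total / mass = 0.09963635 / 3.95
Dose = 0.02522439 Gy

0.0252 Gy


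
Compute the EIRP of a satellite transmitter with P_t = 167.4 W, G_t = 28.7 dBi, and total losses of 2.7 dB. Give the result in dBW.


Pt = 167.4 W = 22.2376 dBW
EIRP = Pt_dBW + Gt - losses = 22.2376 + 28.7 - 2.7 = 48.2376 dBW

48.2376 dBW


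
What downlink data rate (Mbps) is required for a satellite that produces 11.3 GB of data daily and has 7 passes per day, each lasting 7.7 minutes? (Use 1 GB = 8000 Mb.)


total contact time = 7 * 7.7 * 60 = 3234.0000 s
data = 11.3 GB = 90400.0000 Mb
rate = 90400.0000 / 3234.0000 = 27.9530 Mbps

27.9530 Mbps


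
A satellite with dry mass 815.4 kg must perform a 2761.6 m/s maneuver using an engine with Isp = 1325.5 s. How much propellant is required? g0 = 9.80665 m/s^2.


ve = Isp * g0 = 1325.5 * 9.80665 = 12998.714575 m/s
mass ratio = exp(dv/ve) = exp(2761.6/12998.714575) = 1.23670647
m_prop = m_dry * (mr - 1) = 815.4 * (1.23670647 - 1)
m_prop = 193.0105 kg

193.0105 kg


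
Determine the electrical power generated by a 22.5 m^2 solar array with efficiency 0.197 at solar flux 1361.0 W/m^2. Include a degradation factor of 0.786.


P = area * eta * S * degradation
P = 22.5 * 0.197 * 1361.0 * 0.786
P = 4741.6491 W

4741.6491 W


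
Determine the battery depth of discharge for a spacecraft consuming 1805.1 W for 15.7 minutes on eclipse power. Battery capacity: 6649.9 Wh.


E_used = P * t / 60 = 1805.1 * 15.7 / 60 = 472.3345 Wh
DOD = E_used / E_total * 100 = 472.3345 / 6649.9 * 100
DOD = 7.1029 %

7.1029 %


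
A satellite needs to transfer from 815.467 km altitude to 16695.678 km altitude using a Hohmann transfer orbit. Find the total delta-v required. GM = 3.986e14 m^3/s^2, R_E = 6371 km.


r1 = 7186.4670 km = 7.186467e+06 m
r2 = 23066.6780 km = 2.3066678e+07 m
dv1 = sqrt(mu/r1)*(sqrt(2*r2/(r1+r2)) - 1) = 1749.2176 m/s
dv2 = sqrt(mu/r2)*(1 - sqrt(2*r1/(r1+r2))) = 1291.7057 m/s
total dv = |dv1| + |dv2| = 1749.2176 + 1291.7057 = 3040.9233 m/s = 3.0409 km/s

3.0409 km/s


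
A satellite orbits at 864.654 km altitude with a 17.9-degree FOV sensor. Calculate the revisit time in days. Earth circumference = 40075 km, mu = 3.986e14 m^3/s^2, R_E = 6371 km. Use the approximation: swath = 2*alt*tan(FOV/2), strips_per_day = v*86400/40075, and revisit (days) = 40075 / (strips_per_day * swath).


swath = 2*864.654*tan(0.156207) = 272.3487 km
v = sqrt(mu/r) = 7422.1504 m/s = 7.4222 km/s
strips/day = v*86400/40075 = 7.4222*86400/40075 = 16.0018
coverage/day = strips * swath = 16.0018 * 272.3487 = 4358.0812 km
revisit = 40075 / 4358.0812 = 9.1956 days

9.1956 days


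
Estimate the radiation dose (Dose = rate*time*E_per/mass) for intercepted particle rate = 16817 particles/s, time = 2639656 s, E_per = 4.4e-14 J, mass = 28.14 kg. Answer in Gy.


Total energy deposited = rate * time * E_per
  = 16817 * 2639656 * 4.4e-14 = 0.001953208 J
Dose = E_total / mass = 0.001953208 / 28.14
Dose = 6.9410383e-05 Gy

6.9410e-05 Gy


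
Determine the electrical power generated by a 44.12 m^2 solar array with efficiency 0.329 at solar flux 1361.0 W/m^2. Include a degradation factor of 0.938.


P = area * eta * S * degradation
P = 44.12 * 0.329 * 1361.0 * 0.938
P = 18530.7230 W

18530.7230 W


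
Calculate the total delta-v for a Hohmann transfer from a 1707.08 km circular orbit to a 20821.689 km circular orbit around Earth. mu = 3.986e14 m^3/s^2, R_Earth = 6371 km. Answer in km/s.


r1 = 8078.0800 km = 8.07808e+06 m
r2 = 27192.6890 km = 2.7192689e+07 m
dv1 = sqrt(mu/r1)*(sqrt(2*r2/(r1+r2)) - 1) = 1698.1584 m/s
dv2 = sqrt(mu/r2)*(1 - sqrt(2*r1/(r1+r2))) = 1237.4033 m/s
total dv = |dv1| + |dv2| = 1698.1584 + 1237.4033 = 2935.5617 m/s = 2.9356 km/s

2.9356 km/s


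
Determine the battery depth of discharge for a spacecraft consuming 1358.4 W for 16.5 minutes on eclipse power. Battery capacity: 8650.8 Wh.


E_used = P * t / 60 = 1358.4 * 16.5 / 60 = 373.5600 Wh
DOD = E_used / E_total * 100 = 373.5600 / 8650.8 * 100
DOD = 4.3182 %

4.3182 %


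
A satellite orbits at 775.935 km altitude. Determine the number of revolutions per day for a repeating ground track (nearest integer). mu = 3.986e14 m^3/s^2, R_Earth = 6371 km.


r = 7.146935e+06 m
T = 2*pi*sqrt(r^3/mu) = 6012.9968 s = 100.2166 min
revs/day = 1440 / 100.2166 = 14.3689
Rounded: 14 revolutions per day

14 revolutions per day


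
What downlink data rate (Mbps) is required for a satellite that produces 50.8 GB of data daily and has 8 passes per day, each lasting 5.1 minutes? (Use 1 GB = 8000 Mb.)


total contact time = 8 * 5.1 * 60 = 2448.0000 s
data = 50.8 GB = 406400.0000 Mb
rate = 406400.0000 / 2448.0000 = 166.0131 Mbps

166.0131 Mbps


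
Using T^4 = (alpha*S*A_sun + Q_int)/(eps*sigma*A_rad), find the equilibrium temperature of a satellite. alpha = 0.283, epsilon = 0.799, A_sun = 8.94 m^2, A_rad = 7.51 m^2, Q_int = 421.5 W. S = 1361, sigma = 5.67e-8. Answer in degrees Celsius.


Numerator = alpha*S*A_sun + Q_int = 0.283*1361*8.94 + 421.5 = 3864.8572 W
Denominator = eps*sigma*A_rad = 0.799*5.67e-8*7.51 = 3.4022778e-07 W/K^4
T^4 = 1.1359617e+10 K^4
T = 326.4682 K = 53.3182 C

53.3182 degrees Celsius


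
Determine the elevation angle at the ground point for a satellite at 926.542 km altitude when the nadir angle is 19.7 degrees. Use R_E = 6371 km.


r = R_E + alt = 7297.5420 km
Law of sines in the satellite / Earth-center / ground-point triangle:
  sin(nadir)/R_E = sin(90 + el)/r  =>  cos(el) = (r/R_E)*sin(nadir)
cos(el) = (7297.5420 / 6371.0000) * sin(19.7 deg) = 0.3861194
el = arccos(0.3861194) = 67.2867 deg
(Earth-central angle = 90 - nadir - el = 3.0133 deg)

67.2867 degrees


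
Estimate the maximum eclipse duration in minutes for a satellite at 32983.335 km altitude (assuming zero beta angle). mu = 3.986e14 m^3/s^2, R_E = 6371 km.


r = 39354.3350 km
T = 1294.9376 min
Eclipse fraction = arcsin(R_E/r)/pi = arcsin(6371.0000/39354.3350)/pi
= arcsin(0.1618881)/pi = 0.05175837
Eclipse duration = 0.05175837 * 1294.9376 = 67.0239 min

67.0239 minutes


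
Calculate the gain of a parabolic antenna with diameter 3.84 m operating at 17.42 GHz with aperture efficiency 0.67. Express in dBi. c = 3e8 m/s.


lambda = c/f = 3e8 / 1.742e+10 = 0.01722158 m
G = eta*(pi*D/lambda)^2 = 0.67*(pi*3.84/0.01722158)^2
G = 328768.9455 (linear)
G = 10*log10(328768.9455) = 55.1689 dBi

55.1689 dBi


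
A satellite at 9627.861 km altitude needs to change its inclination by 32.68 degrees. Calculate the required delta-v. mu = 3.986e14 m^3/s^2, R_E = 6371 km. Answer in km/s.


r = 15998.8610 km = 1.5998861e+07 m
V = sqrt(mu/r) = 4991.4200 m/s
di = 32.68 deg = 0.5703736 rad
dV = 2*V*sin(di/2) = 2*4991.4200*sin(0.2851868)
dV = 2808.5394 m/s = 2.8085 km/s

2.8085 km/s


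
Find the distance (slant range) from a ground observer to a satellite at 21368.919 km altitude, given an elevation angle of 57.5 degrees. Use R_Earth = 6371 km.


h = 21368.919 km, el = 57.5 deg
d = -R_E*sin(el) + sqrt((R_E*sin(el))^2 + 2*R_E*h + h^2)
d = -6371.0000*sin(1.0036) + sqrt((6371.0000*0.8433914)^2 + 2*6371.0000*21368.919 + 21368.919^2)
d = 22154.6525 km

22154.6525 km


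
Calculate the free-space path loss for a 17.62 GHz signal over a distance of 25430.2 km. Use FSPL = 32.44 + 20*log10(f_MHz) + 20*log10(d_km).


f = 17.62 GHz = 17620.0000 MHz
d = 25430.2 km
FSPL = 32.44 + 20*log10(17620.0000) + 20*log10(25430.2)
FSPL = 32.44 + 84.9201 + 88.1070
FSPL = 205.4671 dB

205.4671 dB


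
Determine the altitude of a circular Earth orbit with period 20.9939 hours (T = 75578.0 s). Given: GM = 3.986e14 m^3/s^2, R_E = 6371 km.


T = 75578.0 s
r = (mu*T^2/(4*pi^2))^(1/3) = (3.986e14 * 75578.0^2 / (4*pi^2))^(1/3)
r = 3.8635759e+07 m = 38635.7591 km
alt = r - R_E = 38635.7591 - 6371 = 32264.7591 km

32264.7591 km


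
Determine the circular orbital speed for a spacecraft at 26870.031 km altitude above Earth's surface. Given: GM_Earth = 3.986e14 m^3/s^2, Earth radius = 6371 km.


r = R_E + alt = 6371.0 + 26870.031 = 33241.0310 km = 3.3241031e+07 m
v = sqrt(mu/r) = sqrt(3.986e14 / 3.3241031e+07) = 3462.8319 m/s = 3.4628 km/s

3.4628 km/s


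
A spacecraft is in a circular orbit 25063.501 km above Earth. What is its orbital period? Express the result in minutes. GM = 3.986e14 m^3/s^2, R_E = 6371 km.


r = 31434.5010 km = 3.1434501e+07 m
T = 2*pi*sqrt(r^3/mu) = 2*pi*sqrt(3.1061306e+22 / 3.986e14)
T = 55465.2631 s = 924.4211 min

924.4211 minutes


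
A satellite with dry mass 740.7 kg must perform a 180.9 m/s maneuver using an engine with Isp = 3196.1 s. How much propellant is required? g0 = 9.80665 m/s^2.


ve = Isp * g0 = 3196.1 * 9.80665 = 31343.034065 m/s
mass ratio = exp(dv/ve) = exp(180.9/31343.034065) = 1.00578831
m_prop = m_dry * (mr - 1) = 740.7 * (1.00578831 - 1)
m_prop = 4.2874 kg

4.2874 kg


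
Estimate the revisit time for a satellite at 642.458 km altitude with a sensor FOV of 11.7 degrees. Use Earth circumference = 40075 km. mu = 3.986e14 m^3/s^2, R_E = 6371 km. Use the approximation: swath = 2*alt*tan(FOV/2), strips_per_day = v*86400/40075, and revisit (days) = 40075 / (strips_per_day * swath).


swath = 2*642.458*tan(0.1021018) = 131.6500 km
v = sqrt(mu/r) = 7538.8056 m/s = 7.5388 km/s
strips/day = v*86400/40075 = 7.5388*86400/40075 = 16.2533
coverage/day = strips * swath = 16.2533 * 131.6500 = 2139.7525 km
revisit = 40075 / 2139.7525 = 18.7288 days

18.7288 days


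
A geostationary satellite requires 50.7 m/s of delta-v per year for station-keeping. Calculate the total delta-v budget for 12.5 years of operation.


dV = rate * years = 50.7 * 12.5
dV = 633.7500 m/s

633.7500 m/s


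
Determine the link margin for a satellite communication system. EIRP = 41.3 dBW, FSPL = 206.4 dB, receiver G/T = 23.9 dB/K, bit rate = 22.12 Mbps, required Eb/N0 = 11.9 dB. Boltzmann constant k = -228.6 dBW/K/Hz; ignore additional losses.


C/N0 = EIRP - FSPL + G/T - k = 41.3 - 206.4 + 23.9 - (-228.6)
C/N0 = 87.4000 dB-Hz
R_b = 22.12 Mbps = 2.212e+07 bps -> 10*log10(R_b) = 73.4479 dB-Hz
Eb/N0 = C/N0 - 10*log10(R_b) = 87.4000 - 73.4479 = 13.9521 dB
Margin = Eb/N0 - Eb/N0_req = 13.9521 - 11.9 = 2.0521 dB (link closes)

2.0521 dB


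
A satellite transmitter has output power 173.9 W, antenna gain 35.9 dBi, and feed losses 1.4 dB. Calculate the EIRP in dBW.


Pt = 173.9 W = 22.4030 dBW
EIRP = Pt_dBW + Gt - losses = 22.4030 + 35.9 - 1.4 = 56.9030 dBW

56.9030 dBW


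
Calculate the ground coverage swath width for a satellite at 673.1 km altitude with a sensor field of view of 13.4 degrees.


FOV = 13.4 deg = 0.2338741 rad
swath = 2 * alt * tan(FOV/2) = 2 * 673.1 * tan(0.1169371)
swath = 2 * 673.1 * 0.117473
swath = 158.1422 km

158.1422 km


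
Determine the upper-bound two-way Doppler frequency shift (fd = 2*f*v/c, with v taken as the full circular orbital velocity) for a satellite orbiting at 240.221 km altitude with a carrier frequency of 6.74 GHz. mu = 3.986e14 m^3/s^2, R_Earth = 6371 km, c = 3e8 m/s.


r = 6.611221e+06 m
v = sqrt(mu/r) = 7764.7559 m/s (worst-case radial velocity)
f = 6.74 GHz = 6.74e+09 Hz
fd = 2*f*v/c = 2*6.74e+09*7764.7559/3.0e+08
fd = 348896.3669 Hz

348896.3669 Hz


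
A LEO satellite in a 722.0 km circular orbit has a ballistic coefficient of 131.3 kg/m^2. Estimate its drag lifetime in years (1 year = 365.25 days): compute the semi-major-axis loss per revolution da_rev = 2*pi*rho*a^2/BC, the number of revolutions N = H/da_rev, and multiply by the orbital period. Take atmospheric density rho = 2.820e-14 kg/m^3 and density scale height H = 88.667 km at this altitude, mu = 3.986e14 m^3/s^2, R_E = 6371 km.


a = R_E + alt = 7093.0000 km = 7.093e+06 m
da_rev = 2*pi*rho*a^2/BC = 2*pi*2.820e-14*(7.093e+06)^2/131.3 = 0.0678928704 m per revolution
N = H/da_rev = 88667.0000 m / 0.0678928704 m = 1.305984e+06 revolutions
P = 2*pi*sqrt(a^3/mu) = 5945.0589 s
lifetime = N*P = 1.305984e+06 * 5945.0589 = 7.7641516e+09 s = 89862.8654 days
years = 89862.8654 / 365.25 = 246.0311 years

246.0311 years


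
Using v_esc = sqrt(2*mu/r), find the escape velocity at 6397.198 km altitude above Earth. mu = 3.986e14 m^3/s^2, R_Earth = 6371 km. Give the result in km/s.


r = 6371.0 + 6397.198 = 12768.1980 km = 1.2768198e+07 m
v_esc = sqrt(2*mu/r) = sqrt(2*3.986e14 / 1.2768198e+07)
v_esc = 7901.6691 m/s = 7.9017 km/s

7.9017 km/s


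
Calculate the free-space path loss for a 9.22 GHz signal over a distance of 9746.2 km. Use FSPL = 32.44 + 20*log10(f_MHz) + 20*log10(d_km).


f = 9.22 GHz = 9220.0000 MHz
d = 9746.2 km
FSPL = 32.44 + 20*log10(9220.0000) + 20*log10(9746.2)
FSPL = 32.44 + 79.2946 + 79.7767
FSPL = 191.5113 dB

191.5113 dB


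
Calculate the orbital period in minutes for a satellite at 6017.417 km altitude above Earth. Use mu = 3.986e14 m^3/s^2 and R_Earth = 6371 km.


r = 12388.4170 km = 1.2388417e+07 m
T = 2*pi*sqrt(r^3/mu) = 2*pi*sqrt(1.901286e+21 / 3.986e14)
T = 13722.5539 s = 228.7092 min

228.7092 minutes


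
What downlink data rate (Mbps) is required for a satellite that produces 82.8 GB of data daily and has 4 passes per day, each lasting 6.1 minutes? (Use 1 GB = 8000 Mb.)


total contact time = 4 * 6.1 * 60 = 1464.0000 s
data = 82.8 GB = 662400.0000 Mb
rate = 662400.0000 / 1464.0000 = 452.4590 Mbps

452.4590 Mbps


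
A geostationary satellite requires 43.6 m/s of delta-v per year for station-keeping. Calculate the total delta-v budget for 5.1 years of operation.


dV = rate * years = 43.6 * 5.1
dV = 222.3600 m/s

222.3600 m/s


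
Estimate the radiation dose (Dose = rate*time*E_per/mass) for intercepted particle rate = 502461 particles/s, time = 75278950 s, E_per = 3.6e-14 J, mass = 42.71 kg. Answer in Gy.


Total energy deposited = rate * time * E_per
  = 502461 * 75278950 * 3.6e-14 = 1.3617 J
Dose = E_total / mass = 1.3617 / 42.71
Dose = 0.03188224 Gy

0.0319 Gy


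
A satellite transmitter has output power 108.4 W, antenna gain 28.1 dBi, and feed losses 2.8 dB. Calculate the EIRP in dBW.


Pt = 108.4 W = 20.3503 dBW
EIRP = Pt_dBW + Gt - losses = 20.3503 + 28.1 - 2.8 = 45.6503 dBW

45.6503 dBW


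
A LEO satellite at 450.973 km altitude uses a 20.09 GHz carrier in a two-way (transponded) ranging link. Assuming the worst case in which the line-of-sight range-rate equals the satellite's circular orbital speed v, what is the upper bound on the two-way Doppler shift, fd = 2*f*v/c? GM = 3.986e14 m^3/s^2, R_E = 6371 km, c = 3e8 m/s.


r = 6.821973e+06 m
v = sqrt(mu/r) = 7643.8763 m/s (worst-case radial velocity)
f = 20.09 GHz = 2.009e+10 Hz
fd = 2*f*v/c = 2*2.009e+10*7643.8763/3.0e+08
fd = 1.0237698e+06 Hz

1.0238e+06 Hz


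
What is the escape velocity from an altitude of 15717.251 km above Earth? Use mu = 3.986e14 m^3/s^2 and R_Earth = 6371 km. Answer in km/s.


r = 6371.0 + 15717.251 = 22088.2510 km = 2.2088251e+07 m
v_esc = sqrt(2*mu/r) = sqrt(2*3.986e14 / 2.2088251e+07)
v_esc = 6007.6273 m/s = 6.0076 km/s

6.0076 km/s


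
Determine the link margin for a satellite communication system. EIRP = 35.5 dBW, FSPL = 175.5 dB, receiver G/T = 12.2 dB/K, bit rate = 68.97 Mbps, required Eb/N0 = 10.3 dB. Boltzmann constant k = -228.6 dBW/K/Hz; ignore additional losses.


C/N0 = EIRP - FSPL + G/T - k = 35.5 - 175.5 + 12.2 - (-228.6)
C/N0 = 100.8000 dB-Hz
R_b = 68.97 Mbps = 6.897e+07 bps -> 10*log10(R_b) = 78.3866 dB-Hz
Eb/N0 = C/N0 - 10*log10(R_b) = 100.8000 - 78.3866 = 22.4134 dB
Margin = Eb/N0 - Eb/N0_req = 22.4134 - 10.3 = 12.1134 dB (link closes)

12.1134 dB


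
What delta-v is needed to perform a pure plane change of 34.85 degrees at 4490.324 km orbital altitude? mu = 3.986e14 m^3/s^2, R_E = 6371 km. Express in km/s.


r = 10861.3240 km = 1.0861324e+07 m
V = sqrt(mu/r) = 6057.9720 m/s
di = 34.85 deg = 0.6082472 rad
dV = 2*V*sin(di/2) = 2*6057.9720*sin(0.3041236)
dV = 3628.2058 m/s = 3.6282 km/s

3.6282 km/s


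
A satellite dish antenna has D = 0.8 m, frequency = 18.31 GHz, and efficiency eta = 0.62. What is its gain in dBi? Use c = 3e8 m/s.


lambda = c/f = 3e8 / 1.831e+10 = 0.01638449 m
G = eta*(pi*D/lambda)^2 = 0.62*(pi*0.8/0.01638449)^2
G = 14588.3303 (linear)
G = 10*log10(14588.3303) = 41.6401 dBi

41.6401 dBi


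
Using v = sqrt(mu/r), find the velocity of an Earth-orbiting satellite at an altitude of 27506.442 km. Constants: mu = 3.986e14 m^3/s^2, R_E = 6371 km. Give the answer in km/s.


r = R_E + alt = 6371.0 + 27506.442 = 33877.4420 km = 3.3877442e+07 m
v = sqrt(mu/r) = sqrt(3.986e14 / 3.3877442e+07) = 3430.1518 m/s = 3.4302 km/s

3.4302 km/s


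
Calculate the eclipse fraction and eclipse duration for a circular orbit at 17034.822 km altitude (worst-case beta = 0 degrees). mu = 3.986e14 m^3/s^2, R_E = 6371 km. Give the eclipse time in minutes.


r = 23405.8220 km
T = 593.9444 min
Eclipse fraction = arcsin(R_E/r)/pi = arcsin(6371.0000/23405.8220)/pi
= arcsin(0.2721972)/pi = 0.08775032
Eclipse duration = 0.08775032 * 593.9444 = 52.1188 min

52.1188 minutes


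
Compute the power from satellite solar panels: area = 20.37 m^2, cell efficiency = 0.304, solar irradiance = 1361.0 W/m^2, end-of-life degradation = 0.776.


P = area * eta * S * degradation
P = 20.37 * 0.304 * 1361.0 * 0.776
P = 6540.1011 W

6540.1011 W


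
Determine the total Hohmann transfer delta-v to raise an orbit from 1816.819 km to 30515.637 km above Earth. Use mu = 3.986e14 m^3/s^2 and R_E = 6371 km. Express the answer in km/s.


r1 = 8187.8190 km = 8.187819e+06 m
r2 = 36886.6370 km = 3.6886637e+07 m
dv1 = sqrt(mu/r1)*(sqrt(2*r2/(r1+r2)) - 1) = 1948.9912 m/s
dv2 = sqrt(mu/r2)*(1 - sqrt(2*r1/(r1+r2))) = 1305.8795 m/s
total dv = |dv1| + |dv2| = 1948.9912 + 1305.8795 = 3254.8707 m/s = 3.2549 km/s

3.2549 km/s


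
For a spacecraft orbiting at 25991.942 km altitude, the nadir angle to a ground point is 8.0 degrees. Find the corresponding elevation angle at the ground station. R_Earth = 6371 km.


r = R_E + alt = 32362.9420 km
Law of sines in the satellite / Earth-center / ground-point triangle:
  sin(nadir)/R_E = sin(90 + el)/r  =>  cos(el) = (r/R_E)*sin(nadir)
cos(el) = (32362.9420 / 6371.0000) * sin(8.0 deg) = 0.7069614
el = arccos(0.7069614) = 45.0118 deg
(Earth-central angle = 90 - nadir - el = 36.9882 deg)

45.0118 degrees


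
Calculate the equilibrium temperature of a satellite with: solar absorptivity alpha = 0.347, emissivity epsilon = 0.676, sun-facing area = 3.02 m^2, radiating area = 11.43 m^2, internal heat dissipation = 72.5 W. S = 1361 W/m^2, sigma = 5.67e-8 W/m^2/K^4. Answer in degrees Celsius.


Numerator = alpha*S*A_sun + Q_int = 0.347*1361*3.02 + 72.5 = 1498.7463 W
Denominator = eps*sigma*A_rad = 0.676*5.67e-8*11.43 = 4.3810276e-07 W/K^4
T^4 = 3.4209927e+09 K^4
T = 241.8455 K = -31.3045 C

-31.3045 degrees Celsius


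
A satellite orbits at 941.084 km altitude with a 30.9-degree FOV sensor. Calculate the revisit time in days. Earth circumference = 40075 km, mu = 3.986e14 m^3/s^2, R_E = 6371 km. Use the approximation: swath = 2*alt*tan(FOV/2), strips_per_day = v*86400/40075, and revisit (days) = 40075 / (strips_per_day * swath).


swath = 2*941.084*tan(0.2696534) = 520.2030 km
v = sqrt(mu/r) = 7383.2583 m/s = 7.3833 km/s
strips/day = v*86400/40075 = 7.3833*86400/40075 = 15.9180
coverage/day = strips * swath = 15.9180 * 520.2030 = 8280.5868 km
revisit = 40075 / 8280.5868 = 4.8396 days

4.8396 days


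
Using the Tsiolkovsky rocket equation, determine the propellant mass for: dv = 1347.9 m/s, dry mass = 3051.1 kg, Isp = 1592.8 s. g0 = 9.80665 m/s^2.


ve = Isp * g0 = 1592.8 * 9.80665 = 15620.032120 m/s
mass ratio = exp(dv/ve) = exp(1347.9/15620.032120) = 1.09012573
m_prop = m_dry * (mr - 1) = 3051.1 * (1.09012573 - 1)
m_prop = 274.9826 kg

274.9826 kg


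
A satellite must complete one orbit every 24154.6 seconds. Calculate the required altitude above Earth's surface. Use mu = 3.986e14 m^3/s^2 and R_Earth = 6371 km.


T = 24154.6 s
r = (mu*T^2/(4*pi^2))^(1/3) = (3.986e14 * 24154.6^2 / (4*pi^2))^(1/3)
r = 1.8060333e+07 m = 18060.3330 km
alt = r - R_E = 18060.3330 - 6371 = 11689.3330 km

11689.3330 km


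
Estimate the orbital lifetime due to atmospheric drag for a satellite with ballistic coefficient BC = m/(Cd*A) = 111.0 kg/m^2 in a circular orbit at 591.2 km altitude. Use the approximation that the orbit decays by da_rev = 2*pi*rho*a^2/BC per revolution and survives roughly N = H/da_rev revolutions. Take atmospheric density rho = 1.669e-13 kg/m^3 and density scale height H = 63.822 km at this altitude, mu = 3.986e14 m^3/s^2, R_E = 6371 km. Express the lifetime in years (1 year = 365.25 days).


a = R_E + alt = 6962.2000 km = 6.9622e+06 m
da_rev = 2*pi*rho*a^2/BC = 2*pi*1.669e-13*(6.9622e+06)^2/111.0 = 0.457937508 m per revolution
N = H/da_rev = 63822.0000 m / 0.457937508 m = 139368.3613 revolutions
P = 2*pi*sqrt(a^3/mu) = 5781.3726 s
lifetime = N*P = 139368.3613 * 5781.3726 = 8.0574043e+08 s = 9325.6994 days
years = 9325.6994 / 365.25 = 25.5324 years

25.5324 years


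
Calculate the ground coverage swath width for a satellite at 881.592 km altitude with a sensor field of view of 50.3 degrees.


FOV = 50.3 deg = 0.8779006 rad
swath = 2 * alt * tan(FOV/2) = 2 * 881.592 * tan(0.4389503)
swath = 2 * 881.592 * 0.4694988
swath = 827.8128 km

827.8128 km


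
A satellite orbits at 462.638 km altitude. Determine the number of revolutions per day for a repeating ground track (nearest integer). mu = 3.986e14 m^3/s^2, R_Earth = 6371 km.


r = 6.833638e+06 m
T = 2*pi*sqrt(r^3/mu) = 5621.9784 s = 93.6996 min
revs/day = 1440 / 93.6996 = 15.3683
Rounded: 15 revolutions per day

15 revolutions per day


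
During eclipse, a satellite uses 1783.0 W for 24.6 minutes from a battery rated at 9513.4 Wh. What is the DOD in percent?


E_used = P * t / 60 = 1783.0 * 24.6 / 60 = 731.0300 Wh
DOD = E_used / E_total * 100 = 731.0300 / 9513.4 * 100
DOD = 7.6842 %

7.6842 %


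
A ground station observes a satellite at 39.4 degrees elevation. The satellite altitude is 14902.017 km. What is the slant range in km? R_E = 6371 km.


h = 14902.017 km, el = 39.4 deg
d = -R_E*sin(el) + sqrt((R_E*sin(el))^2 + 2*R_E*h + h^2)
d = -6371.0000*sin(0.6876597) + sqrt((6371.0000*0.6347305)^2 + 2*6371.0000*14902.017 + 14902.017^2)
d = 16651.6503 km

16651.6503 km


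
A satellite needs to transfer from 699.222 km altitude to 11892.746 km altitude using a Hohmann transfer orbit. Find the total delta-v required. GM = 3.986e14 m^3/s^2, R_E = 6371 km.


r1 = 7070.2220 km = 7.070222e+06 m
r2 = 18263.7460 km = 1.8263746e+07 m
dv1 = sqrt(mu/r1)*(sqrt(2*r2/(r1+r2)) - 1) = 1507.4465 m/s
dv2 = sqrt(mu/r2)*(1 - sqrt(2*r1/(r1+r2))) = 1181.4601 m/s
total dv = |dv1| + |dv2| = 1507.4465 + 1181.4601 = 2688.9066 m/s = 2.6889 km/s

2.6889 km/s


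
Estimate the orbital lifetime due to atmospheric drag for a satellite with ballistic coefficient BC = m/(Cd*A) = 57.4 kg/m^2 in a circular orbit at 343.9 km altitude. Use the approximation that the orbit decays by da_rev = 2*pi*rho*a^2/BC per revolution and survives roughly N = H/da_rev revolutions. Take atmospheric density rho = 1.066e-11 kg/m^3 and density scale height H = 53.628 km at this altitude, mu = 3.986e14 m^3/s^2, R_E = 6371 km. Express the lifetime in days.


a = R_E + alt = 6714.9000 km = 6.7149e+06 m
da_rev = 2*pi*rho*a^2/BC = 2*pi*1.066e-11*(6.7149e+06)^2/57.4 = 52.614358 m per revolution
N = H/da_rev = 53628.0000 m / 52.614358 m = 1019.2655 revolutions
P = 2*pi*sqrt(a^3/mu) = 5476.0896 s
lifetime = N*P = 1019.2655 * 5476.0896 = 5.5815892e+06 s = 64.6017 days

64.6017 days


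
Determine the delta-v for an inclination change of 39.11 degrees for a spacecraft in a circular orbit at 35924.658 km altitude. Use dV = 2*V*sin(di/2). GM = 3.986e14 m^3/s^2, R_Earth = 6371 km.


r = 42295.6580 km = 4.2295658e+07 m
V = sqrt(mu/r) = 3069.8754 m/s
di = 39.11 deg = 0.6825983 rad
dV = 2*V*sin(di/2) = 2*3069.8754*sin(0.3412991)
dV = 2055.0457 m/s = 2.0550 km/s

2.0550 km/s


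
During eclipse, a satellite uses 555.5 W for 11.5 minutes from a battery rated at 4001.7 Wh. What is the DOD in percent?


E_used = P * t / 60 = 555.5 * 11.5 / 60 = 106.4708 Wh
DOD = E_used / E_total * 100 = 106.4708 / 4001.7 * 100
DOD = 2.6606 %

2.6606 %


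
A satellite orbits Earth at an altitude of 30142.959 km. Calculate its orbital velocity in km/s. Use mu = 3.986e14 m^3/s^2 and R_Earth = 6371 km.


r = R_E + alt = 6371.0 + 30142.959 = 36513.9590 km = 3.6513959e+07 m
v = sqrt(mu/r) = sqrt(3.986e14 / 3.6513959e+07) = 3303.9935 m/s = 3.3040 km/s

3.3040 km/s


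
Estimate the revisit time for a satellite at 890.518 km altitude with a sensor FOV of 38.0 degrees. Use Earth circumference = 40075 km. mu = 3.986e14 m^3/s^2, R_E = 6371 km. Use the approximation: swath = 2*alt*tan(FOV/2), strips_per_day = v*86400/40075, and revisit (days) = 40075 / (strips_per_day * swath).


swath = 2*890.518*tan(0.3316126) = 613.2599 km
v = sqrt(mu/r) = 7408.9206 m/s = 7.4089 km/s
strips/day = v*86400/40075 = 7.4089*86400/40075 = 15.9733
coverage/day = strips * swath = 15.9733 * 613.2599 = 9795.7953 km
revisit = 40075 / 9795.7953 = 4.0910 days

4.0910 days


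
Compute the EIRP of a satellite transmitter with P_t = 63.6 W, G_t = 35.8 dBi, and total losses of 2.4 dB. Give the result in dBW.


Pt = 63.6 W = 18.0346 dBW
EIRP = Pt_dBW + Gt - losses = 18.0346 + 35.8 - 2.4 = 51.4346 dBW

51.4346 dBW


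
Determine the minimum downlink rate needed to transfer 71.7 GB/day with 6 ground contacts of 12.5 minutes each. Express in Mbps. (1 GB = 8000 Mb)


total contact time = 6 * 12.5 * 60 = 4500.0000 s
data = 71.7 GB = 573600.0000 Mb
rate = 573600.0000 / 4500.0000 = 127.4667 Mbps

127.4667 Mbps


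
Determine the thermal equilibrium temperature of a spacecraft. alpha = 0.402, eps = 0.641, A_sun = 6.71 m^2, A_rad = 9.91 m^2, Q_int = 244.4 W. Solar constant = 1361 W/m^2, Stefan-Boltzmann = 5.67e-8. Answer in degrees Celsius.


Numerator = alpha*S*A_sun + Q_int = 0.402*1361*6.71 + 244.4 = 3915.5886 W
Denominator = eps*sigma*A_rad = 0.641*5.67e-8*9.91 = 3.6017598e-07 W/K^4
T^4 = 1.0871321e+10 K^4
T = 322.9019 K = 49.7519 C

49.7519 degrees Celsius


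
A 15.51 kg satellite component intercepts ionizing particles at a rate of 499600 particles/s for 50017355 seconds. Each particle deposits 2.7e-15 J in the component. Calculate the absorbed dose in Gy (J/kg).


Total energy deposited = rate * time * E_per
  = 499600 * 50017355 * 2.7e-15 = 0.06746941 J
Dose = E_total / mass = 0.06746941 / 15.51
Dose = 0.004350059 Gy

0.0044 Gy


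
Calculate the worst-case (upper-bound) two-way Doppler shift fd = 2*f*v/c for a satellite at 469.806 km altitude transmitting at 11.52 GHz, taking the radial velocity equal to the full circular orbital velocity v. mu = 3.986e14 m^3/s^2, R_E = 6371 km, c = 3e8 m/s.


r = 6.840806e+06 m
v = sqrt(mu/r) = 7633.3471 m/s (worst-case radial velocity)
f = 11.52 GHz = 1.152e+10 Hz
fd = 2*f*v/c = 2*1.152e+10*7633.3471/3.0e+08
fd = 586241.0561 Hz

586241.0561 Hz


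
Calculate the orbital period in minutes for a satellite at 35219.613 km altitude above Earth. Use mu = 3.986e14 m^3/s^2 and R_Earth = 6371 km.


r = 41590.6130 km = 4.1590613e+07 m
T = 2*pi*sqrt(r^3/mu) = 2*pi*sqrt(7.1942573e+22 / 3.986e14)
T = 84412.0025 s = 1406.8667 min

1406.8667 minutes


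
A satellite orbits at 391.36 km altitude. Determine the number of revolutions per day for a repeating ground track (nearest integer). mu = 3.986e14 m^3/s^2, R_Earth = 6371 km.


r = 6.76236e+06 m
T = 2*pi*sqrt(r^3/mu) = 5534.2484 s = 92.2375 min
revs/day = 1440 / 92.2375 = 15.6119
Rounded: 16 revolutions per day

16 revolutions per day


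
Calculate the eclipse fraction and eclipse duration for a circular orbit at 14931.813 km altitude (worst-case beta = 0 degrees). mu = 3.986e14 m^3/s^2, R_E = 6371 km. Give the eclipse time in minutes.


r = 21302.8130 km
T = 515.7217 min
Eclipse fraction = arcsin(R_E/r)/pi = arcsin(6371.0000/21302.8130)/pi
= arcsin(0.2990685)/pi = 0.0966759
Eclipse duration = 0.0966759 * 515.7217 = 49.8579 min

49.8579 minutes


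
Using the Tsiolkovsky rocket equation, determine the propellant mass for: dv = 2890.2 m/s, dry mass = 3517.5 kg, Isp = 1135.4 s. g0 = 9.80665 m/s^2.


ve = Isp * g0 = 1135.4 * 9.80665 = 11134.470410 m/s
mass ratio = exp(dv/ve) = exp(2890.2/11134.470410) = 1.29637550
m_prop = m_dry * (mr - 1) = 3517.5 * (1.29637550 - 1)
m_prop = 1042.5008 kg

1042.5008 kg


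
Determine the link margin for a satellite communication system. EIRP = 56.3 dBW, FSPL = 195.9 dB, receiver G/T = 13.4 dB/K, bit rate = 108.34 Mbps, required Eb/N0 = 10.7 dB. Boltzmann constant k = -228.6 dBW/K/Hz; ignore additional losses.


C/N0 = EIRP - FSPL + G/T - k = 56.3 - 195.9 + 13.4 - (-228.6)
C/N0 = 102.4000 dB-Hz
R_b = 108.34 Mbps = 1.0834e+08 bps -> 10*log10(R_b) = 80.3479 dB-Hz
Eb/N0 = C/N0 - 10*log10(R_b) = 102.4000 - 80.3479 = 22.0521 dB
Margin = Eb/N0 - Eb/N0_req = 22.0521 - 10.7 = 11.3521 dB (link closes)

11.3521 dB


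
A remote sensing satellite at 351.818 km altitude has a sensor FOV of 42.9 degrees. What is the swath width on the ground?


FOV = 42.9 deg = 0.7487462 rad
swath = 2 * alt * tan(FOV/2) = 2 * 351.818 * tan(0.3743731)
swath = 2 * 351.818 * 0.3929027
swath = 276.4605 km

276.4605 km


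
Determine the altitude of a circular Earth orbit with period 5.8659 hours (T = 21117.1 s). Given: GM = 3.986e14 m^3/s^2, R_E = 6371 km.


T = 21117.1 s
r = (mu*T^2/(4*pi^2))^(1/3) = (3.986e14 * 21117.1^2 / (4*pi^2))^(1/3)
r = 1.6512597e+07 m = 16512.5966 km
alt = r - R_E = 16512.5966 - 6371 = 10141.5966 km

10141.5966 km


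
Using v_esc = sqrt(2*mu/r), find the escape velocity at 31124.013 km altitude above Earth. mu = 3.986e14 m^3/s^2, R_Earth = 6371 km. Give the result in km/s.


r = 6371.0 + 31124.013 = 37495.0130 km = 3.7495013e+07 m
v_esc = sqrt(2*mu/r) = sqrt(2*3.986e14 / 3.7495013e+07)
v_esc = 4611.0188 m/s = 4.6110 km/s

4.6110 km/s


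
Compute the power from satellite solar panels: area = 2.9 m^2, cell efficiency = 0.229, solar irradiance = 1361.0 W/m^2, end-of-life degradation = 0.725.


P = area * eta * S * degradation
P = 2.9 * 0.229 * 1361.0 * 0.725
P = 655.2841 W

655.2841 W


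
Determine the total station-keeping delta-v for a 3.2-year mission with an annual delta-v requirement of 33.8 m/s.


dV = rate * years = 33.8 * 3.2
dV = 108.1600 m/s

108.1600 m/s


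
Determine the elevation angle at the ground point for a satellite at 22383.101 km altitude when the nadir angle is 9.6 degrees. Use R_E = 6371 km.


r = R_E + alt = 28754.1010 km
Law of sines in the satellite / Earth-center / ground-point triangle:
  sin(nadir)/R_E = sin(90 + el)/r  =>  cos(el) = (r/R_E)*sin(nadir)
cos(el) = (28754.1010 / 6371.0000) * sin(9.6 deg) = 0.7526739
el = arccos(0.7526739) = 41.1775 deg
(Earth-central angle = 90 - nadir - el = 39.2225 deg)

41.1775 degrees


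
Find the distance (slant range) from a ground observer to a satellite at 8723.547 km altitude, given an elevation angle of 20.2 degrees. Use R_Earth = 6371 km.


h = 8723.547 km, el = 20.2 deg
d = -R_E*sin(el) + sqrt((R_E*sin(el))^2 + 2*R_E*h + h^2)
d = -6371.0000*sin(0.3525565) + sqrt((6371.0000*0.3452982)^2 + 2*6371.0000*8723.547 + 8723.547^2)
d = 11659.9481 km

11659.9481 km


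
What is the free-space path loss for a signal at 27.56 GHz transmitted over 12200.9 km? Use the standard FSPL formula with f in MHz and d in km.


f = 27.56 GHz = 27560.0000 MHz
d = 12200.9 km
FSPL = 32.44 + 20*log10(27560.0000) + 20*log10(12200.9)
FSPL = 32.44 + 88.8056 + 81.7278
FSPL = 202.9734 dB

202.9734 dB


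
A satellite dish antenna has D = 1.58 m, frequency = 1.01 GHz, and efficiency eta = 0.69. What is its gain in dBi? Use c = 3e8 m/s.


lambda = c/f = 3e8 / 1.01e+09 = 0.2970297 m
G = eta*(pi*D/lambda)^2 = 0.69*(pi*1.58/0.2970297)^2
G = 192.6918 (linear)
G = 10*log10(192.6918) = 22.8486 dBi

22.8486 dBi


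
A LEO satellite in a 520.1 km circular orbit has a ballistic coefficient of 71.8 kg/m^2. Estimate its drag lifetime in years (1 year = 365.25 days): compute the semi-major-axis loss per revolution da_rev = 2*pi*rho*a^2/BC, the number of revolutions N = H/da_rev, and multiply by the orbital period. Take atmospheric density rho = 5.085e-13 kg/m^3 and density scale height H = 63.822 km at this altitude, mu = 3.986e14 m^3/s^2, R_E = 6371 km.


a = R_E + alt = 6891.1000 km = 6.8911e+06 m
da_rev = 2*pi*rho*a^2/BC = 2*pi*5.085e-13*(6.8911e+06)^2/71.8 = 2.113117 m per revolution
N = H/da_rev = 63822.0000 m / 2.113117 m = 30202.7803 revolutions
P = 2*pi*sqrt(a^3/mu) = 5693.0376 s
lifetime = N*P = 30202.7803 * 5693.0376 = 1.7194556e+08 s = 1990.1107 days
years = 1990.1107 / 365.25 = 5.4486 years

5.4486 years


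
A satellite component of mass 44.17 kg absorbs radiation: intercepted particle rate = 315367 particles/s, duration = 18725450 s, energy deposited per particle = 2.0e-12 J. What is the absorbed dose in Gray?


Total energy deposited = rate * time * E_per
  = 315367 * 18725450 * 2.0e-12 = 11.8108 J
Dose = E_total / mass = 11.8108 / 44.17
Dose = 0.2673937 Gy

0.2674 Gy


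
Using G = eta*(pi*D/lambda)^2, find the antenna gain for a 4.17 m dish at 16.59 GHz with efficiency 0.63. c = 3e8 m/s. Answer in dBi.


lambda = c/f = 3e8 / 1.659e+10 = 0.01808318 m
G = eta*(pi*D/lambda)^2 = 0.63*(pi*4.17/0.01808318)^2
G = 330645.5388 (linear)
G = 10*log10(330645.5388) = 55.1936 dBi

55.1936 dBi


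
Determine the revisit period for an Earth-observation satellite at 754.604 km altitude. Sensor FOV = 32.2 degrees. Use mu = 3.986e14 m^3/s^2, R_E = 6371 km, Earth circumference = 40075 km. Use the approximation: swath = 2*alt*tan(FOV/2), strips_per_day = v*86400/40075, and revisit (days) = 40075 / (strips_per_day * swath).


swath = 2*754.604*tan(0.280998) = 435.6105 km
v = sqrt(mu/r) = 7479.2458 m/s = 7.4792 km/s
strips/day = v*86400/40075 = 7.4792*86400/40075 = 16.1249
coverage/day = strips * swath = 16.1249 * 435.6105 = 7024.1918 km
revisit = 40075 / 7024.1918 = 5.7053 days

5.7053 days


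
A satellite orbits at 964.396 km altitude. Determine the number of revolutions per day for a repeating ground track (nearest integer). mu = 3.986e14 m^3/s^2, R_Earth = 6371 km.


r = 7.335396e+06 m
T = 2*pi*sqrt(r^3/mu) = 6252.3973 s = 104.2066 min
revs/day = 1440 / 104.2066 = 13.8187
Rounded: 14 revolutions per day

14 revolutions per day


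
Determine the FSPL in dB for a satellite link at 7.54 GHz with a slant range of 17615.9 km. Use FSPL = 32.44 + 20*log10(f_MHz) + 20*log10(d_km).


f = 7.54 GHz = 7540.0000 MHz
d = 17615.9 km
FSPL = 32.44 + 20*log10(7540.0000) + 20*log10(17615.9)
FSPL = 32.44 + 77.5474 + 84.9181
FSPL = 194.9055 dB

194.9055 dB


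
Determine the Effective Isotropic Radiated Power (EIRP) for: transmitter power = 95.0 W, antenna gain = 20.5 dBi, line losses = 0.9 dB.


Pt = 95.0 W = 19.7772 dBW
EIRP = Pt_dBW + Gt - losses = 19.7772 + 20.5 - 0.9 = 39.3772 dBW

39.3772 dBW


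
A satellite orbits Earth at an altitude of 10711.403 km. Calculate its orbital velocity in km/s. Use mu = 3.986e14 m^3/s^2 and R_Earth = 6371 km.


r = R_E + alt = 6371.0 + 10711.403 = 17082.4030 km = 1.7082403e+07 m
v = sqrt(mu/r) = sqrt(3.986e14 / 1.7082403e+07) = 4830.5231 m/s = 4.8305 km/s

4.8305 km/s
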